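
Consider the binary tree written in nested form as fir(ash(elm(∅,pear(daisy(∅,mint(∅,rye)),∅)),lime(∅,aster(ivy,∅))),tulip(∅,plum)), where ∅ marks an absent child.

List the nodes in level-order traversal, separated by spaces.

fir ash tulip elm lime plum pear aster daisy ivy mint rye

Level-order visits nodes level by level from the root, left to right within each level.
Level 0: fir
Level 1: ash, tulip
Level 2: elm, lime, plum
Level 3: pear, aster
Level 4: daisy, ivy
Level 5: mint
Level 6: rye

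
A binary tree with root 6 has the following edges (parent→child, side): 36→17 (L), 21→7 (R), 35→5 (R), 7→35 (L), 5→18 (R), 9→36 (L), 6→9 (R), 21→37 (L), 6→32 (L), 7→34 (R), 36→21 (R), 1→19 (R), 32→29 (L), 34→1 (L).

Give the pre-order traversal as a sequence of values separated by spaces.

6 32 29 9 36 17 21 37 7 35 5 18 34 1 19

Pre-order visits the node, then its left subtree, then its right subtree.
Visit 6.
At 6: go left to 32.
  Visit 32.
  At 32: go left to 29.
    29 is a leaf — visit 29.
  At 32: no right child.
At 6: go right to 9.
  Visit 9.
  At 9: go left to 36.
    Visit 36.
    At 36: go left to 17.
      17 is a leaf — visit 17.
    At 36: go right to 21.
      Visit 21.
      At 21: go left to 37.
        37 is a leaf — visit 37.
      At 21: go right to 7.
        Visit 7.
        At 7: go left to 35.
          Visit 35.
          At 35: no left child.
          At 35: go right to 5.
            Visit 5.
            At 5: no left child.
            At 5: go right to 18.
              18 is a leaf — visit 18.
        At 7: go right to 34.
          Visit 34.
          At 34: go left to 1.
            Visit 1.
            At 1: no left child.
            At 1: go right to 19.
              19 is a leaf — visit 19.
          At 34: no right child.
  At 9: no right child.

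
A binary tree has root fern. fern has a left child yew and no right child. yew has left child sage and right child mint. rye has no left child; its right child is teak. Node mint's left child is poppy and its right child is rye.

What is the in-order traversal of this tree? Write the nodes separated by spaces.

sage yew poppy mint rye teak fern

In-order visits the left subtree, then the node, then the right subtree.
At fern: go left to yew.
  At yew: go left to sage.
    sage is a leaf — visit sage.
  Visit yew.
  At yew: go right to mint.
    At mint: go left to poppy.
      poppy is a leaf — visit poppy.
    Visit mint.
    At mint: go right to rye.
      At rye: no left child.
      Visit rye.
      At rye: go right to teak.
        teak is a leaf — visit teak.
Visit fern.
At fern: no right child.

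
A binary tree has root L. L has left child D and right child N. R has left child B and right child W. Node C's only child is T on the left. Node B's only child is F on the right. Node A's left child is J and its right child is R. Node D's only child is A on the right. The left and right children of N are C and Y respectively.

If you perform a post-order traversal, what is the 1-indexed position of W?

Post-order visits the left subtree, then the right subtree, then the node.
At L: go left to D.
  At D: no left child.
  At D: go right to A.
    At A: go left to J.
      J is a leaf — visit J.
    At A: go right to R.
      At R: go left to B.
        At B: no left child.
        At B: go right to F.
          F is a leaf — visit F.
        Visit B.
      At R: go right to W.
        W is a leaf — visit W.
      Visit R.
    Visit A.
  Visit D.
At L: go right to N.
  At N: go left to C.
    At C: go left to T.
      T is a leaf — visit T.
    At C: no right child.
    Visit C.
  At N: go right to Y.
    Y is a leaf — visit Y.
  Visit N.
Visit L.
Full post-order sequence: J, F, B, W, R, A, D, T, C, Y, N, L.

4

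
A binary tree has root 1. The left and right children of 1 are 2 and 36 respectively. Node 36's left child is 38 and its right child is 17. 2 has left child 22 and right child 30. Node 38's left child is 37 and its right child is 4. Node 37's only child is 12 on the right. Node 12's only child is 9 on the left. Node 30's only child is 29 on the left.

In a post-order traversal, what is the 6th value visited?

Post-order visits the left subtree, then the right subtree, then the node.
At 1: go left to 2.
  At 2: go left to 22.
    22 is a leaf — visit 22.
  At 2: go right to 30.
    At 30: go left to 29.
      29 is a leaf — visit 29.
    At 30: no right child.
    Visit 30.
  Visit 2.
At 1: go right to 36.
  At 36: go left to 38.
    At 38: go left to 37.
      At 37: no left child.
      At 37: go right to 12.
        At 12: go left to 9.
          9 is a leaf — visit 9.
        At 12: no right child.
        Visit 12.
      Visit 37.
    At 38: go right to 4.
      4 is a leaf — visit 4.
    Visit 38.
  At 36: go right to 17.
    17 is a leaf — visit 17.
  Visit 36.
Visit 1.
Full post-order sequence: 22, 29, 30, 2, 9, 12, 37, 4, 38, 17, 36, 1.

12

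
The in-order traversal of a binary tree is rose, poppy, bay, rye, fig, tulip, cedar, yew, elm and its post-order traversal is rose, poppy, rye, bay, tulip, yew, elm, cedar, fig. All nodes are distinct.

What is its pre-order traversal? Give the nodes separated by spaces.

The last element of post-order is the root; it splits in-order into left and right subtrees.
Root fig: left subtree has 4 nodes {rose, poppy, bay, rye}, right has 4 {tulip, cedar, yew, elm}.
  Root bay: left subtree has 2 nodes {rose, poppy}, right has 1 {rye}.
    Root poppy: left subtree has 1 node {rose}, right has 0 { }.
  Root cedar: left subtree has 1 node {tulip}, right has 2 {yew, elm}.
    Root elm: left subtree has 1 node {yew}, right has 0 { }.

fig bay poppy rose rye cedar tulip elm yew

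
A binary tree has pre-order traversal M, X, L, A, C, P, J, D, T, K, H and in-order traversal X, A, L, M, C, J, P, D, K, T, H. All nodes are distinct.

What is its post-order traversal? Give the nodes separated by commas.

A, L, X, J, K, H, T, D, P, C, M

The first element of pre-order is the root; it splits in-order into left and right subtrees.
Root M: left subtree has 3 nodes {X, A, L}, right has 7 {C, J, P, D, K, T, H}.
  Root X: left subtree has 0 nodes { }, right has 2 {A, L}.
    Root L: left subtree has 1 node {A}, right has 0 { }.
  Root C: left subtree has 0 nodes { }, right has 6 {J, P, D, K, T, H}.
    Root P: left subtree has 1 node {J}, right has 4 {D, K, T, H}.
      Root D: left subtree has 0 nodes { }, right has 3 {K, T, H}.
        Root T: left subtree has 1 node {K}, right has 1 {H}.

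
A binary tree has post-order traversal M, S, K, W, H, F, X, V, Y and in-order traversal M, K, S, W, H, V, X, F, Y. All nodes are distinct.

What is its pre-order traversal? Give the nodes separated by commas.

Y, V, H, W, K, M, S, X, F

The last element of post-order is the root; it splits in-order into left and right subtrees.
Root Y: left subtree has 8 nodes {M, K, S, W, H, V, X, F}, right has 0 { }.
  Root V: left subtree has 5 nodes {M, K, S, W, H}, right has 2 {X, F}.
    Root H: left subtree has 4 nodes {M, K, S, W}, right has 0 { }.
      Root W: left subtree has 3 nodes {M, K, S}, right has 0 { }.
        Root K: left subtree has 1 node {M}, right has 1 {S}.
    Root X: left subtree has 0 nodes { }, right has 1 {F}.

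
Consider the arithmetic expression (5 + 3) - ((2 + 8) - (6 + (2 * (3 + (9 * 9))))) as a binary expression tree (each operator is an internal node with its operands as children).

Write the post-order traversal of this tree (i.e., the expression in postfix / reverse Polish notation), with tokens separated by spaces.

5 3 + 2 8 + 6 2 3 9 9 * + * + - -

Post-order on an expression tree gives postfix notation: for each operator, emit left operand, right operand, then the operator.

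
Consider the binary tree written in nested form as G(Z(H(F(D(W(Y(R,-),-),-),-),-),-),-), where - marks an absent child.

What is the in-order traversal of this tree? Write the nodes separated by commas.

In-order visits the left subtree, then the node, then the right subtree.
At G: go left to Z.
  At Z: go left to H.
    At H: go left to F.
      At F: go left to D.
        At D: go left to W.
          At W: go left to Y.
            At Y: go left to R.
              R is a leaf — visit R.
            Visit Y.
            At Y: no right child.
          Visit W.
          At W: no right child.
        Visit D.
        At D: no right child.
      Visit F.
      At F: no right child.
    Visit H.
    At H: no right child.
  Visit Z.
  At Z: no right child.
Visit G.
At G: no right child.

R, Y, W, D, F, H, Z, G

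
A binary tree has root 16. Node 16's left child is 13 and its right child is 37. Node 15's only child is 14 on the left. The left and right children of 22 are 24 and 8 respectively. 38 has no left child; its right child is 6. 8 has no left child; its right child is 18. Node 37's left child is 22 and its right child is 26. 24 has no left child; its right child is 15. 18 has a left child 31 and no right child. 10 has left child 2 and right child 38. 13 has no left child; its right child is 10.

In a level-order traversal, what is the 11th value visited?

Level-order visits nodes level by level from the root, left to right within each level.
Level 0: 16
Level 1: 13, 37
Level 2: 10, 22, 26
Level 3: 2, 38, 24, 8
Level 4: 6, 15, 18
Level 5: 14, 31
Full level-order sequence: 16, 13, 37, 10, 22, 26, 2, 38, 24, 8, 6, 15, 18, 14, 31.

6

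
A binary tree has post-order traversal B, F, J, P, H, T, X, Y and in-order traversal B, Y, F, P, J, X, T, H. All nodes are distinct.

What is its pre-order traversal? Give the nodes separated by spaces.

Y B X P F J T H

The last element of post-order is the root; it splits in-order into left and right subtrees.
Root Y: left subtree has 1 node {B}, right has 6 {F, P, J, X, T, H}.
  Root X: left subtree has 3 nodes {F, P, J}, right has 2 {T, H}.
    Root P: left subtree has 1 node {F}, right has 1 {J}.
    Root T: left subtree has 0 nodes { }, right has 1 {H}.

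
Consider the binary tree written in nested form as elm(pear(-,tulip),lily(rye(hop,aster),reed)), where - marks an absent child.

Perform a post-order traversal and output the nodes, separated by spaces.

tulip pear hop aster rye reed lily elm

Post-order visits the left subtree, then the right subtree, then the node.
At elm: go left to pear.
  At pear: no left child.
  At pear: go right to tulip.
    tulip is a leaf — visit tulip.
  Visit pear.
At elm: go right to lily.
  At lily: go left to rye.
    At rye: go left to hop.
      hop is a leaf — visit hop.
    At rye: go right to aster.
      aster is a leaf — visit aster.
    Visit rye.
  At lily: go right to reed.
    reed is a leaf — visit reed.
  Visit lily.
Visit elm.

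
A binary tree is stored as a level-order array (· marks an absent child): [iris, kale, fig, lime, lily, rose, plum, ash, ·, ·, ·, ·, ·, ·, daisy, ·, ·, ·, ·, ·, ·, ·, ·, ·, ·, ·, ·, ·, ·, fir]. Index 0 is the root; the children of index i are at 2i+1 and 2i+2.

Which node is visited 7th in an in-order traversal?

In-order visits the left subtree, then the node, then the right subtree.
At iris: go left to kale.
  At kale: go left to lime.
    At lime: go left to ash.
      ash is a leaf — visit ash.
    Visit lime.
    At lime: no right child.
  Visit kale.
  At kale: go right to lily.
    lily is a leaf — visit lily.
Visit iris.
At iris: go right to fig.
  At fig: go left to rose.
    rose is a leaf — visit rose.
  Visit fig.
  At fig: go right to plum.
    At plum: no left child.
    Visit plum.
    At plum: go right to daisy.
      At daisy: go left to fir.
        fir is a leaf — visit fir.
      Visit daisy.
      At daisy: no right child.
Full in-order sequence: ash, lime, kale, lily, iris, rose, fig, plum, fir, daisy.

fig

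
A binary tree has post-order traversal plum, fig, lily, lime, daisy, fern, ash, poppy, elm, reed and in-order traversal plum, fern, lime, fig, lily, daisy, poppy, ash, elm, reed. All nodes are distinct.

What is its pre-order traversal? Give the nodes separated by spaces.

reed elm poppy fern plum daisy lime lily fig ash

The last element of post-order is the root; it splits in-order into left and right subtrees.
Root reed: left subtree has 9 nodes {plum, fern, lime, fig, lily, daisy, poppy, ash, elm}, right has 0 { }.
  Root elm: left subtree has 8 nodes {plum, fern, lime, fig, lily, daisy, poppy, ash}, right has 0 { }.
    Root poppy: left subtree has 6 nodes {plum, fern, lime, fig, lily, daisy}, right has 1 {ash}.
      Root fern: left subtree has 1 node {plum}, right has 4 {lime, fig, lily, daisy}.
        Root daisy: left subtree has 3 nodes {lime, fig, lily}, right has 0 { }.
          Root lime: left subtree has 0 nodes { }, right has 2 {fig, lily}.
            Root lily: left subtree has 1 node {fig}, right has 0 { }.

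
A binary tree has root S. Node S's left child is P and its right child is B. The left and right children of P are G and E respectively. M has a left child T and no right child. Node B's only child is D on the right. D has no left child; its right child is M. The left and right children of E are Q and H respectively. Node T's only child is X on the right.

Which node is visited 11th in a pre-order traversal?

X

Pre-order visits the node, then its left subtree, then its right subtree.
Visit S.
At S: go left to P.
  Visit P.
  At P: go left to G.
    G is a leaf — visit G.
  At P: go right to E.
    Visit E.
    At E: go left to Q.
      Q is a leaf — visit Q.
    At E: go right to H.
      H is a leaf — visit H.
At S: go right to B.
  Visit B.
  At B: no left child.
  At B: go right to D.
    Visit D.
    At D: no left child.
    At D: go right to M.
      Visit M.
      At M: go left to T.
        Visit T.
        At T: no left child.
        At T: go right to X.
          X is a leaf — visit X.
      At M: no right child.
Full pre-order sequence: S, P, G, E, Q, H, B, D, M, T, X.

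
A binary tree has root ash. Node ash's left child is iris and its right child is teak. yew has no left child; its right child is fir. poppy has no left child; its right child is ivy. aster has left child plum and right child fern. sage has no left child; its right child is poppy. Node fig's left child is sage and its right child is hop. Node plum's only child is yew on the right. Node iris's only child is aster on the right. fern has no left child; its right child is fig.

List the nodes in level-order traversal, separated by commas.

ash, iris, teak, aster, plum, fern, yew, fig, fir, sage, hop, poppy, ivy

Level-order visits nodes level by level from the root, left to right within each level.
Level 0: ash
Level 1: iris, teak
Level 2: aster
Level 3: plum, fern
Level 4: yew, fig
Level 5: fir, sage, hop
Level 6: poppy
Level 7: ivy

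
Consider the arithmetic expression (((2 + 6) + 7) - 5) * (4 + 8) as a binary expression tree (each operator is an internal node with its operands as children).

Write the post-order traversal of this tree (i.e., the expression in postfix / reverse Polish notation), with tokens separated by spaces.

Post-order on an expression tree gives postfix notation: for each operator, emit left operand, right operand, then the operator.

2 6 + 7 + 5 - 4 8 + *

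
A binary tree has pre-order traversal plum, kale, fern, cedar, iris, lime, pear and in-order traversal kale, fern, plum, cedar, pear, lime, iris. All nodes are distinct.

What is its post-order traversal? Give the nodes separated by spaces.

The first element of pre-order is the root; it splits in-order into left and right subtrees.
Root plum: left subtree has 2 nodes {kale, fern}, right has 4 {cedar, pear, lime, iris}.
  Root kale: left subtree has 0 nodes { }, right has 1 {fern}.
  Root cedar: left subtree has 0 nodes { }, right has 3 {pear, lime, iris}.
    Root iris: left subtree has 2 nodes {pear, lime}, right has 0 { }.
      Root lime: left subtree has 1 node {pear}, right has 0 { }.

fern kale pear lime iris cedar plum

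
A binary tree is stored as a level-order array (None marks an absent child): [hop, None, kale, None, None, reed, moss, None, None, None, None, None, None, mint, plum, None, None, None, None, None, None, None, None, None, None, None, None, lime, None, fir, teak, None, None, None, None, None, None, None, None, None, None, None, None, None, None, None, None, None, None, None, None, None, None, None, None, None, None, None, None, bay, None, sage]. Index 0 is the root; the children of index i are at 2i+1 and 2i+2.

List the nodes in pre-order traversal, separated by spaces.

hop kale reed moss mint lime plum fir bay teak sage

Pre-order visits the node, then its left subtree, then its right subtree.
Visit hop.
At hop: no left child.
At hop: go right to kale.
  Visit kale.
  At kale: go left to reed.
    reed is a leaf — visit reed.
  At kale: go right to moss.
    Visit moss.
    At moss: go left to mint.
      Visit mint.
      At mint: go left to lime.
        lime is a leaf — visit lime.
      At mint: no right child.
    At moss: go right to plum.
      Visit plum.
      At plum: go left to fir.
        Visit fir.
        At fir: go left to bay.
          bay is a leaf — visit bay.
        At fir: no right child.
      At plum: go right to teak.
        Visit teak.
        At teak: go left to sage.
          sage is a leaf — visit sage.
        At teak: no right child.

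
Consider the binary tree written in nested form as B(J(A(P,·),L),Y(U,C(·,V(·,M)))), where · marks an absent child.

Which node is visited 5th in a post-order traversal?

Post-order visits the left subtree, then the right subtree, then the node.
At B: go left to J.
  At J: go left to A.
    At A: go left to P.
      P is a leaf — visit P.
    At A: no right child.
    Visit A.
  At J: go right to L.
    L is a leaf — visit L.
  Visit J.
At B: go right to Y.
  At Y: go left to U.
    U is a leaf — visit U.
  At Y: go right to C.
    At C: no left child.
    At C: go right to V.
      At V: no left child.
      At V: go right to M.
        M is a leaf — visit M.
      Visit V.
    Visit C.
  Visit Y.
Visit B.
Full post-order sequence: P, A, L, J, U, M, V, C, Y, B.

U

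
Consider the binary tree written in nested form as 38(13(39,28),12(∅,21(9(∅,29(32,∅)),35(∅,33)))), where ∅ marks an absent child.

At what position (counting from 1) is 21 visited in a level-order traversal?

Level-order visits nodes level by level from the root, left to right within each level.
Level 0: 38
Level 1: 13, 12
Level 2: 39, 28, 21
Level 3: 9, 35
Level 4: 29, 33
Level 5: 32
Full level-order sequence: 38, 13, 12, 39, 28, 21, 9, 35, 29, 33, 32.

6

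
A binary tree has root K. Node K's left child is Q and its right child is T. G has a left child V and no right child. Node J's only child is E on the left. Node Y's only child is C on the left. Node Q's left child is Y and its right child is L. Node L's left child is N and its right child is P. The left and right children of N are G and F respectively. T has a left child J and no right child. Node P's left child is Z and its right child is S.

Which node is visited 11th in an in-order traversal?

S

In-order visits the left subtree, then the node, then the right subtree.
At K: go left to Q.
  At Q: go left to Y.
    At Y: go left to C.
      C is a leaf — visit C.
    Visit Y.
    At Y: no right child.
  Visit Q.
  At Q: go right to L.
    At L: go left to N.
      At N: go left to G.
        At G: go left to V.
          V is a leaf — visit V.
        Visit G.
        At G: no right child.
      Visit N.
      At N: go right to F.
        F is a leaf — visit F.
    Visit L.
    At L: go right to P.
      At P: go left to Z.
        Z is a leaf — visit Z.
      Visit P.
      At P: go right to S.
        S is a leaf — visit S.
Visit K.
At K: go right to T.
  At T: go left to J.
    At J: go left to E.
      E is a leaf — visit E.
    Visit J.
    At J: no right child.
  Visit T.
  At T: no right child.
Full in-order sequence: C, Y, Q, V, G, N, F, L, Z, P, S, K, E, J, T.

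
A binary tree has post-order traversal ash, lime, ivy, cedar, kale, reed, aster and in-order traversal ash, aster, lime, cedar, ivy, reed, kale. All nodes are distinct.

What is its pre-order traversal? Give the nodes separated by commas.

aster, ash, reed, cedar, lime, ivy, kale

The last element of post-order is the root; it splits in-order into left and right subtrees.
Root aster: left subtree has 1 node {ash}, right has 5 {lime, cedar, ivy, reed, kale}.
  Root reed: left subtree has 3 nodes {lime, cedar, ivy}, right has 1 {kale}.
    Root cedar: left subtree has 1 node {lime}, right has 1 {ivy}.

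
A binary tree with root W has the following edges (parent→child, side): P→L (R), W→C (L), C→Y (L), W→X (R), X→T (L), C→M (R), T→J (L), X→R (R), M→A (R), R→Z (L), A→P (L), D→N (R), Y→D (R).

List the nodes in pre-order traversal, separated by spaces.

Pre-order visits the node, then its left subtree, then its right subtree.
Visit W.
At W: go left to C.
  Visit C.
  At C: go left to Y.
    Visit Y.
    At Y: no left child.
    At Y: go right to D.
      Visit D.
      At D: no left child.
      At D: go right to N.
        N is a leaf — visit N.
  At C: go right to M.
    Visit M.
    At M: no left child.
    At M: go right to A.
      Visit A.
      At A: go left to P.
        Visit P.
        At P: no left child.
        At P: go right to L.
          L is a leaf — visit L.
      At A: no right child.
At W: go right to X.
  Visit X.
  At X: go left to T.
    Visit T.
    At T: go left to J.
      J is a leaf — visit J.
    At T: no right child.
  At X: go right to R.
    Visit R.
    At R: go left to Z.
      Z is a leaf — visit Z.
    At R: no right child.

W C Y D N M A P L X T J R Z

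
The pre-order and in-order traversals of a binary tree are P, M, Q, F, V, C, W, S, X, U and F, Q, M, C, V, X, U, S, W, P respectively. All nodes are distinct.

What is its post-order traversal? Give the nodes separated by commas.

F, Q, C, U, X, S, W, V, M, P

The first element of pre-order is the root; it splits in-order into left and right subtrees.
Root P: left subtree has 9 nodes {F, Q, M, C, V, X, U, S, W}, right has 0 { }.
  Root M: left subtree has 2 nodes {F, Q}, right has 6 {C, V, X, U, S, W}.
    Root Q: left subtree has 1 node {F}, right has 0 { }.
    Root V: left subtree has 1 node {C}, right has 4 {X, U, S, W}.
      Root W: left subtree has 3 nodes {X, U, S}, right has 0 { }.
        Root S: left subtree has 2 nodes {X, U}, right has 0 { }.
          Root X: left subtree has 0 nodes { }, right has 1 {U}.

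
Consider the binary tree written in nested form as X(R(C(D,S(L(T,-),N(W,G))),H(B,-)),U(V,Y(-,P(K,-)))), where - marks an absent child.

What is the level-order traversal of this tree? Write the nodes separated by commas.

Level-order visits nodes level by level from the root, left to right within each level.
Level 0: X
Level 1: R, U
Level 2: C, H, V, Y
Level 3: D, S, B, P
Level 4: L, N, K
Level 5: T, W, G

X, R, U, C, H, V, Y, D, S, B, P, L, N, K, T, W, G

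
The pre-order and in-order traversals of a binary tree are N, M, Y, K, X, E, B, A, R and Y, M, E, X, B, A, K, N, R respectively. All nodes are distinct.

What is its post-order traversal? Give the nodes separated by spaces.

The first element of pre-order is the root; it splits in-order into left and right subtrees.
Root N: left subtree has 7 nodes {Y, M, E, X, B, A, K}, right has 1 {R}.
  Root M: left subtree has 1 node {Y}, right has 5 {E, X, B, A, K}.
    Root K: left subtree has 4 nodes {E, X, B, A}, right has 0 { }.
      Root X: left subtree has 1 node {E}, right has 2 {B, A}.
        Root B: left subtree has 0 nodes { }, right has 1 {A}.

Y E A B X K M R N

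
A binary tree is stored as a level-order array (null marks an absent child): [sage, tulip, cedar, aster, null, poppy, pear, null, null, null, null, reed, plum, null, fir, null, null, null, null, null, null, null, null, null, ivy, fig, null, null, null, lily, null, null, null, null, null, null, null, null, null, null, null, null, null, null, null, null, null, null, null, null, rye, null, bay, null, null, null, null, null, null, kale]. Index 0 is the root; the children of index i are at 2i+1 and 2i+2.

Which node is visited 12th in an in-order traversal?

In-order visits the left subtree, then the node, then the right subtree.
At sage: go left to tulip.
  At tulip: go left to aster.
    aster is a leaf — visit aster.
  Visit tulip.
  At tulip: no right child.
Visit sage.
At sage: go right to cedar.
  At cedar: go left to poppy.
    At poppy: go left to reed.
      At reed: no left child.
      Visit reed.
      At reed: go right to ivy.
        At ivy: no left child.
        Visit ivy.
        At ivy: go right to rye.
          rye is a leaf — visit rye.
    Visit poppy.
    At poppy: go right to plum.
      At plum: go left to fig.
        At fig: no left child.
        Visit fig.
        At fig: go right to bay.
          bay is a leaf — visit bay.
      Visit plum.
      At plum: no right child.
  Visit cedar.
  At cedar: go right to pear.
    At pear: no left child.
    Visit pear.
    At pear: go right to fir.
      At fir: go left to lily.
        At lily: go left to kale.
          kale is a leaf — visit kale.
        Visit lily.
        At lily: no right child.
      Visit fir.
      At fir: no right child.
Full in-order sequence: aster, tulip, sage, reed, ivy, rye, poppy, fig, bay, plum, cedar, pear, kale, lily, fir.

pear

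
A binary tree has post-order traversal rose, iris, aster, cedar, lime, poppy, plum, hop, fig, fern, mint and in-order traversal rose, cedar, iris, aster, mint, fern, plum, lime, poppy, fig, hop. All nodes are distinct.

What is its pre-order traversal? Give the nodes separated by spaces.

The last element of post-order is the root; it splits in-order into left and right subtrees.
Root mint: left subtree has 4 nodes {rose, cedar, iris, aster}, right has 6 {fern, plum, lime, poppy, fig, hop}.
  Root cedar: left subtree has 1 node {rose}, right has 2 {iris, aster}.
    Root aster: left subtree has 1 node {iris}, right has 0 { }.
  Root fern: left subtree has 0 nodes { }, right has 5 {plum, lime, poppy, fig, hop}.
    Root fig: left subtree has 3 nodes {plum, lime, poppy}, right has 1 {hop}.
      Root plum: left subtree has 0 nodes { }, right has 2 {lime, poppy}.
        Root poppy: left subtree has 1 node {lime}, right has 0 { }.

mint cedar rose aster iris fern fig plum poppy lime hop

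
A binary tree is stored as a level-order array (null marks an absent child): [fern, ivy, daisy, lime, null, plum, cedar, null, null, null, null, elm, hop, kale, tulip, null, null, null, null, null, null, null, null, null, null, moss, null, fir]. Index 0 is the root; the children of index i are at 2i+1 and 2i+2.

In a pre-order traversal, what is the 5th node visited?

Pre-order visits the node, then its left subtree, then its right subtree.
Visit fern.
At fern: go left to ivy.
  Visit ivy.
  At ivy: go left to lime.
    lime is a leaf — visit lime.
  At ivy: no right child.
At fern: go right to daisy.
  Visit daisy.
  At daisy: go left to plum.
    Visit plum.
    At plum: go left to elm.
      elm is a leaf — visit elm.
    At plum: go right to hop.
      Visit hop.
      At hop: go left to moss.
        moss is a leaf — visit moss.
      At hop: no right child.
  At daisy: go right to cedar.
    Visit cedar.
    At cedar: go left to kale.
      Visit kale.
      At kale: go left to fir.
        fir is a leaf — visit fir.
      At kale: no right child.
    At cedar: go right to tulip.
      tulip is a leaf — visit tulip.
Full pre-order sequence: fern, ivy, lime, daisy, plum, elm, hop, moss, cedar, kale, fir, tulip.

plum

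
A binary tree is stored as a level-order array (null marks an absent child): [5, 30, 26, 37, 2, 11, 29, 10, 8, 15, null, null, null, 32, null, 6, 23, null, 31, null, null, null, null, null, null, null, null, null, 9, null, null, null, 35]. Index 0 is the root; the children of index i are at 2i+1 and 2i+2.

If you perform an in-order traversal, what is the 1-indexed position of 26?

In-order visits the left subtree, then the node, then the right subtree.
At 5: go left to 30.
  At 30: go left to 37.
    At 37: go left to 10.
      At 10: go left to 6.
        At 6: no left child.
        Visit 6.
        At 6: go right to 35.
          35 is a leaf — visit 35.
      Visit 10.
      At 10: go right to 23.
        23 is a leaf — visit 23.
    Visit 37.
    At 37: go right to 8.
      At 8: no left child.
      Visit 8.
      At 8: go right to 31.
        31 is a leaf — visit 31.
  Visit 30.
  At 30: go right to 2.
    At 2: go left to 15.
      15 is a leaf — visit 15.
    Visit 2.
    At 2: no right child.
Visit 5.
At 5: go right to 26.
  At 26: go left to 11.
    11 is a leaf — visit 11.
  Visit 26.
  At 26: go right to 29.
    At 29: go left to 32.
      At 32: no left child.
      Visit 32.
      At 32: go right to 9.
        9 is a leaf — visit 9.
    Visit 29.
    At 29: no right child.
Full in-order sequence: 6, 35, 10, 23, 37, 8, 31, 30, 15, 2, 5, 11, 26, 32, 9, 29.

13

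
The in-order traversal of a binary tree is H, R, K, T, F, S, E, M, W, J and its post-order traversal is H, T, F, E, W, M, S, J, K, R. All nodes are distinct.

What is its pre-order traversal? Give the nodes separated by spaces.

R H K J S F T M E W

The last element of post-order is the root; it splits in-order into left and right subtrees.
Root R: left subtree has 1 node {H}, right has 8 {K, T, F, S, E, M, W, J}.
  Root K: left subtree has 0 nodes { }, right has 7 {T, F, S, E, M, W, J}.
    Root J: left subtree has 6 nodes {T, F, S, E, M, W}, right has 0 { }.
      Root S: left subtree has 2 nodes {T, F}, right has 3 {E, M, W}.
        Root F: left subtree has 1 node {T}, right has 0 { }.
        Root M: left subtree has 1 node {E}, right has 1 {W}.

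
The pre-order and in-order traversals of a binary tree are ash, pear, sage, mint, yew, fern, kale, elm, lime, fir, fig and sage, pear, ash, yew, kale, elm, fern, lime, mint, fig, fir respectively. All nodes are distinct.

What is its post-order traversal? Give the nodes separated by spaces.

The first element of pre-order is the root; it splits in-order into left and right subtrees.
Root ash: left subtree has 2 nodes {sage, pear}, right has 8 {yew, kale, elm, fern, lime, mint, fig, fir}.
  Root pear: left subtree has 1 node {sage}, right has 0 { }.
  Root mint: left subtree has 5 nodes {yew, kale, elm, fern, lime}, right has 2 {fig, fir}.
    Root yew: left subtree has 0 nodes { }, right has 4 {kale, elm, fern, lime}.
      Root fern: left subtree has 2 nodes {kale, elm}, right has 1 {lime}.
        Root kale: left subtree has 0 nodes { }, right has 1 {elm}.
    Root fir: left subtree has 1 node {fig}, right has 0 { }.

sage pear elm kale lime fern yew fig fir mint ash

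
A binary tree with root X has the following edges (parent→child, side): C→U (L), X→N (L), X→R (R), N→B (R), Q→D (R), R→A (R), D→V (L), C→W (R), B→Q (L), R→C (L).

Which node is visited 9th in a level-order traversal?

W

Level-order visits nodes level by level from the root, left to right within each level.
Level 0: X
Level 1: N, R
Level 2: B, C, A
Level 3: Q, U, W
Level 4: D
Level 5: V
Full level-order sequence: X, N, R, B, C, A, Q, U, W, D, V.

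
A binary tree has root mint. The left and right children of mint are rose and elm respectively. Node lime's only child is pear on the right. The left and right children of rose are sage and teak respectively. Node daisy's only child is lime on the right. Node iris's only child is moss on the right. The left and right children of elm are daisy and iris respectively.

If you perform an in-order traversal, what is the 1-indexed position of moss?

In-order visits the left subtree, then the node, then the right subtree.
At mint: go left to rose.
  At rose: go left to sage.
    sage is a leaf — visit sage.
  Visit rose.
  At rose: go right to teak.
    teak is a leaf — visit teak.
Visit mint.
At mint: go right to elm.
  At elm: go left to daisy.
    At daisy: no left child.
    Visit daisy.
    At daisy: go right to lime.
      At lime: no left child.
      Visit lime.
      At lime: go right to pear.
        pear is a leaf — visit pear.
  Visit elm.
  At elm: go right to iris.
    At iris: no left child.
    Visit iris.
    At iris: go right to moss.
      moss is a leaf — visit moss.
Full in-order sequence: sage, rose, teak, mint, daisy, lime, pear, elm, iris, moss.

10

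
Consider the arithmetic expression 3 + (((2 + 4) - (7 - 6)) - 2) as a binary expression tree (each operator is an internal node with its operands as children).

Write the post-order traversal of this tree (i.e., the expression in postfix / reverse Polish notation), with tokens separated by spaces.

3 2 4 + 7 6 - - 2 - +

Post-order on an expression tree gives postfix notation: for each operator, emit left operand, right operand, then the operator.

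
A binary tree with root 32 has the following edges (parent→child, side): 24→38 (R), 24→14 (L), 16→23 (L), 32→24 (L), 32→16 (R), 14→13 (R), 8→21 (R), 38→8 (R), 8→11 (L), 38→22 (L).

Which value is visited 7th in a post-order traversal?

38

Post-order visits the left subtree, then the right subtree, then the node.
At 32: go left to 24.
  At 24: go left to 14.
    At 14: no left child.
    At 14: go right to 13.
      13 is a leaf — visit 13.
    Visit 14.
  At 24: go right to 38.
    At 38: go left to 22.
      22 is a leaf — visit 22.
    At 38: go right to 8.
      At 8: go left to 11.
        11 is a leaf — visit 11.
      At 8: go right to 21.
        21 is a leaf — visit 21.
      Visit 8.
    Visit 38.
  Visit 24.
At 32: go right to 16.
  At 16: go left to 23.
    23 is a leaf — visit 23.
  At 16: no right child.
  Visit 16.
Visit 32.
Full post-order sequence: 13, 14, 22, 11, 21, 8, 38, 24, 23, 16, 32.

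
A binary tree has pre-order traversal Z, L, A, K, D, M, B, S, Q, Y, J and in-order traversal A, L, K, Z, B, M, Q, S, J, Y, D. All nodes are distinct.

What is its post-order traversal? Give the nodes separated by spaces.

The first element of pre-order is the root; it splits in-order into left and right subtrees.
Root Z: left subtree has 3 nodes {A, L, K}, right has 7 {B, M, Q, S, J, Y, D}.
  Root L: left subtree has 1 node {A}, right has 1 {K}.
  Root D: left subtree has 6 nodes {B, M, Q, S, J, Y}, right has 0 { }.
    Root M: left subtree has 1 node {B}, right has 4 {Q, S, J, Y}.
      Root S: left subtree has 1 node {Q}, right has 2 {J, Y}.
        Root Y: left subtree has 1 node {J}, right has 0 { }.

A K L B Q J Y S M D Z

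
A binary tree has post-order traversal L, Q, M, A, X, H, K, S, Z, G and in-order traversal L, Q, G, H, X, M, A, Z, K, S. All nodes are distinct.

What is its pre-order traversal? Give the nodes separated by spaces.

G Q L Z H X A M S K

The last element of post-order is the root; it splits in-order into left and right subtrees.
Root G: left subtree has 2 nodes {L, Q}, right has 7 {H, X, M, A, Z, K, S}.
  Root Q: left subtree has 1 node {L}, right has 0 { }.
  Root Z: left subtree has 4 nodes {H, X, M, A}, right has 2 {K, S}.
    Root H: left subtree has 0 nodes { }, right has 3 {X, M, A}.
      Root X: left subtree has 0 nodes { }, right has 2 {M, A}.
        Root A: left subtree has 1 node {M}, right has 0 { }.
    Root S: left subtree has 1 node {K}, right has 0 { }.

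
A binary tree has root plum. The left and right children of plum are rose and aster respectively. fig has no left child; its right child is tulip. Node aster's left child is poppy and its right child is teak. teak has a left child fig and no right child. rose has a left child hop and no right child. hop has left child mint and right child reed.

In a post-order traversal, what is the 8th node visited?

teak

Post-order visits the left subtree, then the right subtree, then the node.
At plum: go left to rose.
  At rose: go left to hop.
    At hop: go left to mint.
      mint is a leaf — visit mint.
    At hop: go right to reed.
      reed is a leaf — visit reed.
    Visit hop.
  At rose: no right child.
  Visit rose.
At plum: go right to aster.
  At aster: go left to poppy.
    poppy is a leaf — visit poppy.
  At aster: go right to teak.
    At teak: go left to fig.
      At fig: no left child.
      At fig: go right to tulip.
        tulip is a leaf — visit tulip.
      Visit fig.
    At teak: no right child.
    Visit teak.
  Visit aster.
Visit plum.
Full post-order sequence: mint, reed, hop, rose, poppy, tulip, fig, teak, aster, plum.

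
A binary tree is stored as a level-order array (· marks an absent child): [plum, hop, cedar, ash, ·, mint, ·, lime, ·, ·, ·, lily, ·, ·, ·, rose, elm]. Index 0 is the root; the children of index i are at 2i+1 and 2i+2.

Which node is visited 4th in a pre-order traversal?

lime

Pre-order visits the node, then its left subtree, then its right subtree.
Visit plum.
At plum: go left to hop.
  Visit hop.
  At hop: go left to ash.
    Visit ash.
    At ash: go left to lime.
      Visit lime.
      At lime: go left to rose.
        rose is a leaf — visit rose.
      At lime: go right to elm.
        elm is a leaf — visit elm.
    At ash: no right child.
  At hop: no right child.
At plum: go right to cedar.
  Visit cedar.
  At cedar: go left to mint.
    Visit mint.
    At mint: go left to lily.
      lily is a leaf — visit lily.
    At mint: no right child.
  At cedar: no right child.
Full pre-order sequence: plum, hop, ash, lime, rose, elm, cedar, mint, lily.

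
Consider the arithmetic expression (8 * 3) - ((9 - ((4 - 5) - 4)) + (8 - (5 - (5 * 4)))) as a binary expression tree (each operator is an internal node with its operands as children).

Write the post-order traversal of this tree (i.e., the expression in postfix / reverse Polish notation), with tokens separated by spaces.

8 3 * 9 4 5 - 4 - - 8 5 5 4 * - - + -

Post-order on an expression tree gives postfix notation: for each operator, emit left operand, right operand, then the operator.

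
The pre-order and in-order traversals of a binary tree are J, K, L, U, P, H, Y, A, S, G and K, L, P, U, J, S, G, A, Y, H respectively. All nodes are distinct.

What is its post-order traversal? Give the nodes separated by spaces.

P U L K G S A Y H J

The first element of pre-order is the root; it splits in-order into left and right subtrees.
Root J: left subtree has 4 nodes {K, L, P, U}, right has 5 {S, G, A, Y, H}.
  Root K: left subtree has 0 nodes { }, right has 3 {L, P, U}.
    Root L: left subtree has 0 nodes { }, right has 2 {P, U}.
      Root U: left subtree has 1 node {P}, right has 0 { }.
  Root H: left subtree has 4 nodes {S, G, A, Y}, right has 0 { }.
    Root Y: left subtree has 3 nodes {S, G, A}, right has 0 { }.
      Root A: left subtree has 2 nodes {S, G}, right has 0 { }.
        Root S: left subtree has 0 nodes { }, right has 1 {G}.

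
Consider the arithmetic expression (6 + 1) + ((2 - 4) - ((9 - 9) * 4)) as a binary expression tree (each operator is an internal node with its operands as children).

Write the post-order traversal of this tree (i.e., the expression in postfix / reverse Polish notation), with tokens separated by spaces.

Post-order on an expression tree gives postfix notation: for each operator, emit left operand, right operand, then the operator.

6 1 + 2 4 - 9 9 - 4 * - +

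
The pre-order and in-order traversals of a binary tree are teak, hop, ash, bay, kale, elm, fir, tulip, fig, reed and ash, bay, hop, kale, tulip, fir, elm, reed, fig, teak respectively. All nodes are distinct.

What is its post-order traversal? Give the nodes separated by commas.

bay, ash, tulip, fir, reed, fig, elm, kale, hop, teak

The first element of pre-order is the root; it splits in-order into left and right subtrees.
Root teak: left subtree has 9 nodes {ash, bay, hop, kale, tulip, fir, elm, reed, fig}, right has 0 { }.
  Root hop: left subtree has 2 nodes {ash, bay}, right has 6 {kale, tulip, fir, elm, reed, fig}.
    Root ash: left subtree has 0 nodes { }, right has 1 {bay}.
    Root kale: left subtree has 0 nodes { }, right has 5 {tulip, fir, elm, reed, fig}.
      Root elm: left subtree has 2 nodes {tulip, fir}, right has 2 {reed, fig}.
        Root fir: left subtree has 1 node {tulip}, right has 0 { }.
        Root fig: left subtree has 1 node {reed}, right has 0 { }.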